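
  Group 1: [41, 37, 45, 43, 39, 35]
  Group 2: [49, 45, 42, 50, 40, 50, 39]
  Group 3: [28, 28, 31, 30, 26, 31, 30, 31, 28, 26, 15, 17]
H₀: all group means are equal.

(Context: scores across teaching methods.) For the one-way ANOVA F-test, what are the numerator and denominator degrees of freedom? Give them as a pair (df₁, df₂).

degrees of freedom = [2, 22]

k = 3 groups, N = 25 total
df = (k−1, N−k) = (3−1, 25−3) = (2, 22)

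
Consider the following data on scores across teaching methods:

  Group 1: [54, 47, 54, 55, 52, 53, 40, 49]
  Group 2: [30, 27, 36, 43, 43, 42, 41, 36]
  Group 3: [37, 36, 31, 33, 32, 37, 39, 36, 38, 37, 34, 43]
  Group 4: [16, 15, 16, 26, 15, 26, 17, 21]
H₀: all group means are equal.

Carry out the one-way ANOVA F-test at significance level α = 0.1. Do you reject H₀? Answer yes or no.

reject H₀: yes

Group means [50.50, 37.25, 36.08, 19.00], grand mean 35.750
SSB = Σnᵢ(x̄ᵢ−x̄)² = 4004.333; SSW = ΣΣ(x−x̄ᵢ)² = 716.417
MSB = 4004.333/3 = 1334.7778; MSW = 716.417/32 = 22.3880
F = MSB/MSW = 59.6202
df = (3, 32)
p-value (upper-tail) = 0.00000
At α=0.1: p < α → reject H₀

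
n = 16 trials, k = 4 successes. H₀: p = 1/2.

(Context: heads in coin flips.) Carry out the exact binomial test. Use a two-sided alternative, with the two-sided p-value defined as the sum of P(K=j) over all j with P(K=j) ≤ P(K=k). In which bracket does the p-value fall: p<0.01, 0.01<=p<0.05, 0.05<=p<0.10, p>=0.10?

p-value bracket: 0.05<=p<0.10

Exact binomial: n=16, k=4, p₀=1/2=0.5000
P(X=j) = C(n,j)·p₀^j·(1−p₀)^(n−j); p = Σ P(X=j) over j with P(X=j) ≤ P(X=4)
p-value (two-sided) = 0.07681
→ bracket: 0.05<=p<0.10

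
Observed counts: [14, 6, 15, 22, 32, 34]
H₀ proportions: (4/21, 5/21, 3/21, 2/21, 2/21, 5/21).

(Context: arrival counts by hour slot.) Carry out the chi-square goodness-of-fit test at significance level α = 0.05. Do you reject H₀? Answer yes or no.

reject H₀: yes

n = 123; E_i = n·p_i = [23.43, 29.29, 17.57, 11.71, 11.71, 29.29]
χ² = (14−23.43)²/23.43 + (6−29.29)²/29.29 + (15−17.57)²/17.57 + (22−11.71)²/11.71 + (32−11.71)²/11.71 + (34−29.29)²/29.29 = 67.6049
df = 5
p-value (upper-tail) = 0.00000
At α=0.05: p < α → reject H₀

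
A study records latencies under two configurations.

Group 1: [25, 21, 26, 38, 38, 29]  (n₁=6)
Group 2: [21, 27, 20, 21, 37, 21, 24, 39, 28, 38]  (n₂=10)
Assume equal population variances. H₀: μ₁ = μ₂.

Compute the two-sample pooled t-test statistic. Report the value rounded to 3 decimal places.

x̄₁=29.500, s₁=7.064, n₁=6
x̄₂=27.600, s₂=7.662, n₂=10
s_p² = [5·7.064² + 9·7.662²]/14 = 55.5643
SE = √(s_p²·(1/6+1/10)) = 3.8493
t = (29.500−27.600)/3.8493 = 0.4936
df = 14

test statistic = 0.494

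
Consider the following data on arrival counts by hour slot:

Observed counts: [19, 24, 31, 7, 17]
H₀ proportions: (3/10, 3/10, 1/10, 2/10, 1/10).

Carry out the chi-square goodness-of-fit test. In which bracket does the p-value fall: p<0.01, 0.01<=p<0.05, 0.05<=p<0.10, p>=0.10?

p-value bracket: p<0.01

n = 98; E_i = n·p_i = [29.40, 29.40, 9.80, 19.60, 9.80]
χ² = (19−29.40)²/29.40 + (24−29.40)²/29.40 + (31−9.80)²/9.80 + (7−19.60)²/19.60 + (17−9.80)²/9.80 = 63.9218
df = 4
p-value (upper-tail) = 0.00000
→ bracket: p<0.01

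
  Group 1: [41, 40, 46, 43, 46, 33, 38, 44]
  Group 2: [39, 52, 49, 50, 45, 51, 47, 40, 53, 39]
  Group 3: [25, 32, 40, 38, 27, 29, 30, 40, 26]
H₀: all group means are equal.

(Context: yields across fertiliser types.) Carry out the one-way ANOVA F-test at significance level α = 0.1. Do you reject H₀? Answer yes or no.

Group means [41.38, 46.50, 31.89], grand mean 40.111
SSB = Σnᵢ(x̄ᵢ−x̄)² = 1029.403; SSW = ΣΣ(x−x̄ᵢ)² = 691.264
MSB = 1029.403/2 = 514.7014; MSW = 691.264/24 = 28.8027
F = MSB/MSW = 17.8699
df = (2, 24)
p-value (upper-tail) = 0.00002
At α=0.1: p < α → reject H₀

reject H₀: yes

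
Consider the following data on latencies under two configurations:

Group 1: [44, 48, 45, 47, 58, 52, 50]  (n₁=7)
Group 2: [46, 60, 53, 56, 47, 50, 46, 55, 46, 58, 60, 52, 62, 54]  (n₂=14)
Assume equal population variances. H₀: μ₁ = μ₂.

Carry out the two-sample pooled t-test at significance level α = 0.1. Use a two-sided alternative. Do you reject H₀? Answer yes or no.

x̄₁=49.143, s₁=4.776, n₁=7
x̄₂=53.214, s₂=5.618, n₂=14
s_p² = [6·4.776² + 13·5.618²]/19 = 28.8008
SE = √(s_p²·(1/7+1/14)) = 2.4843
t = (49.143−53.214)/2.4843 = -1.6389
df = 19
p-value (two-sided) = 0.11769
At α=0.1: p ≥ α → fail to reject H₀

reject H₀: no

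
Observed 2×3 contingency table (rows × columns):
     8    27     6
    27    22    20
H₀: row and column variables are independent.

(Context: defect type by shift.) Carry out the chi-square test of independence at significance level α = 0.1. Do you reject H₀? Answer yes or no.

reject H₀: yes

Row totals [41, 69], col totals [35, 49, 26], n=110
χ² = (8−13.05)²/13.05 + (27−18.26)²/18.26 + (6−9.69)²/9.69 + (27−21.95)²/21.95 + (22−30.74)²/30.74 + (20−16.31)²/16.31 = 12.0141
df = 2
p-value (upper-tail) = 0.00246
At α=0.1: p < α → reject H₀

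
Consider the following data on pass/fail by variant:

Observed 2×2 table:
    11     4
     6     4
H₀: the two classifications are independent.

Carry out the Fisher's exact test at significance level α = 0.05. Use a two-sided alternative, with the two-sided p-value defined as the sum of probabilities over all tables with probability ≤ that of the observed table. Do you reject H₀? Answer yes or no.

reject H₀: no

Margins: r₁=15, r₂=10, c₁=17, c₂=8, n=25
p_obs = C(15,11)·C(10,6)/C(25,17); sum pmf over tables with pmf ≤ p_obs
p-value (two-sided) = 0.66682
At α=0.05: p ≥ α → fail to reject H₀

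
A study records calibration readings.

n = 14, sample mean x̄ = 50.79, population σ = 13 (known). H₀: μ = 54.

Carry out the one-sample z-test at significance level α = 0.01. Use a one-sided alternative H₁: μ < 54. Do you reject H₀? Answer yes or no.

reject H₀: no

SE = σ/√n = 13/√14 = 3.4744
z = (x̄−μ₀)/SE = (50.79−54)/3.4744 = -0.9239
p-value (one-sided, H₁ less) = 0.17777
At α=0.01: p ≥ α → fail to reject H₀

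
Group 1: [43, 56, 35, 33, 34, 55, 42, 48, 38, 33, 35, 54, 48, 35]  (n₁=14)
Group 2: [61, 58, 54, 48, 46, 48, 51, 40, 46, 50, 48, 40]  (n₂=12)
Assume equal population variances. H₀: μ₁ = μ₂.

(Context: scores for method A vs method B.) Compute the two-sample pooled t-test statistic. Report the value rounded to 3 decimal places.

x̄₁=42.071, s₁=8.642, n₁=14
x̄₂=49.167, s₂=6.308, n₂=12
s_p² = [13·8.642² + 11·6.308²]/24 = 58.6915
SE = √(s_p²·(1/14+1/12)) = 3.0138
t = (42.071−49.167)/3.0138 = -2.3542
df = 24

test statistic = -2.354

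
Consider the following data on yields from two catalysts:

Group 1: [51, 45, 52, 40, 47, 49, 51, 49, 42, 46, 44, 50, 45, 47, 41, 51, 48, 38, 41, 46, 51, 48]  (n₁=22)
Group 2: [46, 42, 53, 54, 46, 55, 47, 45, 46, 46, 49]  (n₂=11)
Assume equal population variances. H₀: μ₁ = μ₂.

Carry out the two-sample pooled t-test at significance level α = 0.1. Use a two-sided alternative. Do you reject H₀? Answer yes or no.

x̄₁=46.455, s₁=4.068, n₁=22
x̄₂=48.091, s₂=4.158, n₂=11
s_p² = [21·4.068² + 10·4.158²]/31 = 16.7859
SE = √(s_p²·(1/22+1/11)) = 1.5129
t = (46.455−48.091)/1.5129 = -1.0816
df = 31
p-value (two-sided) = 0.28778
At α=0.1: p ≥ α → fail to reject H₀

reject H₀: no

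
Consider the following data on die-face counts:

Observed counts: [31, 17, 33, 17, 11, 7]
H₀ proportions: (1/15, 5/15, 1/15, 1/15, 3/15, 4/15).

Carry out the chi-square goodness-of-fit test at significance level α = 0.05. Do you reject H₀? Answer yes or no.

reject H₀: yes

n = 116; E_i = n·p_i = [7.73, 38.67, 7.73, 7.73, 23.20, 30.93]
χ² = (31−7.73)²/7.73 + (17−38.67)²/38.67 + (33−7.73)²/7.73 + (17−7.73)²/7.73 + (11−23.20)²/23.20 + (7−30.93)²/30.93 = 200.7306
df = 5
p-value (upper-tail) = 0.00000
At α=0.05: p < α → reject H₀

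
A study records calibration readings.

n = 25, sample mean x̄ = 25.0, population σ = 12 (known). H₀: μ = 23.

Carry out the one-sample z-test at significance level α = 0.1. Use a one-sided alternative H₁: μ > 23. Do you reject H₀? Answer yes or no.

SE = σ/√n = 12/√25 = 2.4000
z = (x̄−μ₀)/SE = (25.0−23)/2.4000 = 0.8333
p-value (one-sided, H₁ greater) = 0.20233
At α=0.1: p ≥ α → fail to reject H₀

reject H₀: no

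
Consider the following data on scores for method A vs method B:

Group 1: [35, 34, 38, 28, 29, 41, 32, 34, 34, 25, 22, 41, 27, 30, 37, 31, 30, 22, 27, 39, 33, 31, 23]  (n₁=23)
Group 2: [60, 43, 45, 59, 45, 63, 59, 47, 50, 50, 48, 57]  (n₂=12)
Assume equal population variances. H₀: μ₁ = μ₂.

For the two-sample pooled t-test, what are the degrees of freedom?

degrees of freedom = 33

df = n₁ + n₂ − 2 = 23 + 12 − 2 = 33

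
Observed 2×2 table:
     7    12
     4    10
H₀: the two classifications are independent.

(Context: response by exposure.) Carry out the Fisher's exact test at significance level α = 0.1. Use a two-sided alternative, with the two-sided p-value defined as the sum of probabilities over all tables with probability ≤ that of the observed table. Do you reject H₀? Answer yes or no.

Margins: r₁=19, r₂=14, c₁=11, c₂=22, n=33
p_obs = C(19,7)·C(14,4)/C(33,11); sum pmf over tables with pmf ≤ p_obs
p-value (two-sided) = 0.71934
At α=0.1: p ≥ α → fail to reject H₀

reject H₀: no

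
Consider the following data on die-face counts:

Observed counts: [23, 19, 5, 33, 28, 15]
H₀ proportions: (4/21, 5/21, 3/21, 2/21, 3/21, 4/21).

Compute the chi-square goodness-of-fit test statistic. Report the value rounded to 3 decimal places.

test statistic = 60.514

n = 123; E_i = n·p_i = [23.43, 29.29, 17.57, 11.71, 17.57, 23.43]
χ² = (23−23.43)²/23.43 + (19−29.29)²/29.29 + (5−17.57)²/17.57 + (33−11.71)²/11.71 + (28−17.57)²/17.57 + (15−23.43)²/23.43 = 60.5138
df = 5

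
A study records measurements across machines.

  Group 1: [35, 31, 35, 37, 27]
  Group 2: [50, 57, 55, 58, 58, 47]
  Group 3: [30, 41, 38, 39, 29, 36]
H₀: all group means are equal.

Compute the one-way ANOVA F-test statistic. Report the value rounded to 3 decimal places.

Group means [33.00, 54.17, 35.50], grand mean 41.353
SSB = Σnᵢ(x̄ᵢ−x̄)² = 1539.549; SSW = ΣΣ(x−x̄ᵢ)² = 292.333
MSB = 1539.549/2 = 769.7745; MSW = 292.333/14 = 20.8810
F = MSB/MSW = 36.8649
df = (2, 14)

test statistic = 36.865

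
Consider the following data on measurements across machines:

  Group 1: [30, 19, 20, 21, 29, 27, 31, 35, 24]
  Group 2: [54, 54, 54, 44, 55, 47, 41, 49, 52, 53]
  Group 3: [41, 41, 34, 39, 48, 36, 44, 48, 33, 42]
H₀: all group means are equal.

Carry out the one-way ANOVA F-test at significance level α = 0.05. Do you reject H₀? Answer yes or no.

Group means [26.22, 50.30, 40.60], grand mean 39.483
SSB = Σnᵢ(x̄ᵢ−x̄)² = 2765.186; SSW = ΣΣ(x−x̄ᵢ)² = 706.056
MSB = 2765.186/2 = 1382.5929; MSW = 706.056/26 = 27.1560
F = MSB/MSW = 50.9130
df = (2, 26)
p-value (upper-tail) = 0.00000
At α=0.05: p < α → reject H₀

reject H₀: yes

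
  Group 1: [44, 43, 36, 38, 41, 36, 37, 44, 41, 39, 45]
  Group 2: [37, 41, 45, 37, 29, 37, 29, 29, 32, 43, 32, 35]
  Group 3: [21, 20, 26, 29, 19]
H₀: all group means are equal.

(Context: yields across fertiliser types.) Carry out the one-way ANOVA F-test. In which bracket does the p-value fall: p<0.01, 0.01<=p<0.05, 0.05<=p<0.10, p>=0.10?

Group means [40.36, 35.50, 23.00], grand mean 35.179
SSB = Σnᵢ(x̄ᵢ−x̄)² = 1038.562; SSW = ΣΣ(x−x̄ᵢ)² = 521.545
MSB = 1038.562/2 = 519.2808; MSW = 521.545/25 = 20.8618
F = MSB/MSW = 24.8914
df = (2, 25)
p-value (upper-tail) = 0.00000
→ bracket: p<0.01

p-value bracket: p<0.01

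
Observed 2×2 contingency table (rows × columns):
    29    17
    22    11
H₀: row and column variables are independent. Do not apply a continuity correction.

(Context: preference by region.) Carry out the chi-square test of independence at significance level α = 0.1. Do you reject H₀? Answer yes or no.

Row totals [46, 33], col totals [51, 28], n=79
χ² = (29−29.70)²/29.70 + (17−16.30)²/16.30 + (22−21.30)²/21.30 + (11−11.70)²/11.70 = 0.1102
df = 1
p-value (upper-tail) = 0.73987
At α=0.1: p ≥ α → fail to reject H₀

reject H₀: no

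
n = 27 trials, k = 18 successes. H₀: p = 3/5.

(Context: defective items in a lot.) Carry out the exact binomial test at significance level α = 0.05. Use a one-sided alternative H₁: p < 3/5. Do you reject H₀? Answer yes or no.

Exact binomial: n=27, k=18, p₀=3/5=0.6000
P(X≤18) from Σ C(n,i)·p₀^i·(1−p₀)^(n−i)
p-value (one-sided, H₁ less) = 0.81605
At α=0.05: p ≥ α → fail to reject H₀

reject H₀: no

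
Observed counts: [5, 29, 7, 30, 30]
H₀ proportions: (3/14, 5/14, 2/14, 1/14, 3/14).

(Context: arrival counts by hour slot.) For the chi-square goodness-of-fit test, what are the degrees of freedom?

degrees of freedom = 4

df = k − 1 = 5 − 1 = 4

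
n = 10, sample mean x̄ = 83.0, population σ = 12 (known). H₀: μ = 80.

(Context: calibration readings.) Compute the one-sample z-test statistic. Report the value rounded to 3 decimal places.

test statistic = 0.791

SE = σ/√n = 12/√10 = 3.7947
z = (x̄−μ₀)/SE = (83.0−80)/3.7947 = 0.7906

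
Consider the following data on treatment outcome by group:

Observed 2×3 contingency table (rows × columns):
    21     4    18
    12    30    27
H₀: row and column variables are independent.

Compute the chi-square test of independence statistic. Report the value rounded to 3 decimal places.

test statistic = 19.132

Row totals [43, 69], col totals [33, 34, 45], n=112
χ² = (21−12.67)²/12.67 + (4−13.05)²/13.05 + (18−17.28)²/17.28 + (12−20.33)²/20.33 + (30−20.95)²/20.95 + (27−27.72)²/27.72 = 19.1322
df = 2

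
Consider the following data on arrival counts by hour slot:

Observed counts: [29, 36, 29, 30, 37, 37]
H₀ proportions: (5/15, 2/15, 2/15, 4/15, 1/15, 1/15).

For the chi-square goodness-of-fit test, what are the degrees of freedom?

degrees of freedom = 5

df = k − 1 = 6 − 1 = 5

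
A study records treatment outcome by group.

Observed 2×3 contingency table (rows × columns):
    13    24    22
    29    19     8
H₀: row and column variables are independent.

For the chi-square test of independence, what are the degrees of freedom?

df = (r−1)(c−1) = (2−1)·(3−1) = 2

degrees of freedom = 2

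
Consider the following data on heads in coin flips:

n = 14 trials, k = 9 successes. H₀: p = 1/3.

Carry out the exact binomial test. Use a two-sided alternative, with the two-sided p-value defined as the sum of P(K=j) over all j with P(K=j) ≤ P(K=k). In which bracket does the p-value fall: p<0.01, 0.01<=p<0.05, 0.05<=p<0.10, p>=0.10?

Exact binomial: n=14, k=9, p₀=1/3=0.3333
P(X=j) = C(n,j)·p₀^j·(1−p₀)^(n−j); p = Σ P(X=j) over j with P(X=j) ≤ P(X=9)
p-value (two-sided) = 0.02086
→ bracket: 0.01<=p<0.05

p-value bracket: 0.01<=p<0.05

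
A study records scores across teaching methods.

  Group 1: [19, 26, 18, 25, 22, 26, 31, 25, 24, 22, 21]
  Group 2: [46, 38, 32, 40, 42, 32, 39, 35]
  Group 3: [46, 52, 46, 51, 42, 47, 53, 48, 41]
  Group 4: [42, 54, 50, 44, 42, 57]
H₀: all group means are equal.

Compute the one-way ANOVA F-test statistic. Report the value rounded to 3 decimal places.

test statistic = 56.910

Group means [23.55, 38.00, 47.33, 48.17], grand mean 37.588
SSB = Σnᵢ(x̄ᵢ−x̄)² = 3696.675; SSW = ΣΣ(x−x̄ᵢ)² = 649.561
MSB = 3696.675/3 = 1232.2249; MSW = 649.561/30 = 21.6520
F = MSB/MSW = 56.9104
df = (3, 30)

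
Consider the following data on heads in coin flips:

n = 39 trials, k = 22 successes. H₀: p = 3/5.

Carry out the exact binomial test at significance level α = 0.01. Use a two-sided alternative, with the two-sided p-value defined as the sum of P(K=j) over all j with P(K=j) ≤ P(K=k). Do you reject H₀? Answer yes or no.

reject H₀: no

Exact binomial: n=39, k=22, p₀=3/5=0.6000
P(X=j) = C(n,j)·p₀^j·(1−p₀)^(n−j); p = Σ P(X=j) over j with P(X=j) ≤ P(X=22)
p-value (two-sided) = 0.74418
At α=0.01: p ≥ α → fail to reject H₀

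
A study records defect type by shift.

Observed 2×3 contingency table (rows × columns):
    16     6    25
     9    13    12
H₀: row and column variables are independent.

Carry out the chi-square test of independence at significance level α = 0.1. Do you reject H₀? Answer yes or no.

reject H₀: yes

Row totals [47, 34], col totals [25, 19, 37], n=81
χ² = (16−14.51)²/14.51 + (6−11.02)²/11.02 + (25−21.47)²/21.47 + (9−10.49)²/10.49 + (13−7.98)²/7.98 + (12−15.53)²/15.53 = 7.2057
df = 2
p-value (upper-tail) = 0.02725
At α=0.1: p < α → reject H₀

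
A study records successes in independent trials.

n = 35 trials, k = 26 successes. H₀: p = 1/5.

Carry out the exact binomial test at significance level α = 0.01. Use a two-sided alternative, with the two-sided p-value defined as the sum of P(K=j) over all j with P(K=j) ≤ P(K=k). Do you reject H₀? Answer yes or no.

reject H₀: yes

Exact binomial: n=35, k=26, p₀=1/5=0.2000
P(X=j) = C(n,j)·p₀^j·(1−p₀)^(n−j); p = Σ P(X=j) over j with P(X=j) ≤ P(X=26)
p-value (two-sided) = 0.00000
At α=0.01: p < α → reject H₀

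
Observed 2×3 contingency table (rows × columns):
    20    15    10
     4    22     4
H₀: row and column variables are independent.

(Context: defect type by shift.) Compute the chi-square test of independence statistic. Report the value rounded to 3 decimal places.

Row totals [45, 30], col totals [24, 37, 14], n=75
χ² = (20−14.40)²/14.40 + (15−22.20)²/22.20 + (10−8.40)²/8.40 + (4−9.60)²/9.60 + (22−14.80)²/14.80 + (4−5.60)²/5.60 = 12.0442
df = 2

test statistic = 12.044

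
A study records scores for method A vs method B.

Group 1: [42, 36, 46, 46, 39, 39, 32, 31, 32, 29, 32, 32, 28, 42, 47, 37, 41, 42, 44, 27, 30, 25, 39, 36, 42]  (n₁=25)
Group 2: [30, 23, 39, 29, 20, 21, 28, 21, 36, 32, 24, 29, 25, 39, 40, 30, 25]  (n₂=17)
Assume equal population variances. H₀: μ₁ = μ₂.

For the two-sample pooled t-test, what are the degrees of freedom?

df = n₁ + n₂ − 2 = 25 + 17 − 2 = 40

degrees of freedom = 40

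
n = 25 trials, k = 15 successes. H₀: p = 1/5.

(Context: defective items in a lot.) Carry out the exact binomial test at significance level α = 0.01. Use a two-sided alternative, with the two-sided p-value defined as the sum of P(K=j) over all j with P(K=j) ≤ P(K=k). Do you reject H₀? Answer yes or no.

reject H₀: yes

Exact binomial: n=25, k=15, p₀=1/5=0.2000
P(X=j) = C(n,j)·p₀^j·(1−p₀)^(n−j); p = Σ P(X=j) over j with P(X=j) ≤ P(X=15)
p-value (two-sided) = 0.00001
At α=0.01: p < α → reject H₀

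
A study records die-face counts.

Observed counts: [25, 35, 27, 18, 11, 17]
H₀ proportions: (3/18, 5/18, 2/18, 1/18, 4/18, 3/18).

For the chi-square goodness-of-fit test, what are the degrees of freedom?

df = k − 1 = 6 − 1 = 5

degrees of freedom = 5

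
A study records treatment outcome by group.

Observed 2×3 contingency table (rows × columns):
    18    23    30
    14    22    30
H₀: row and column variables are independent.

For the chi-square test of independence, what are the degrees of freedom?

degrees of freedom = 2

df = (r−1)(c−1) = (2−1)·(3−1) = 2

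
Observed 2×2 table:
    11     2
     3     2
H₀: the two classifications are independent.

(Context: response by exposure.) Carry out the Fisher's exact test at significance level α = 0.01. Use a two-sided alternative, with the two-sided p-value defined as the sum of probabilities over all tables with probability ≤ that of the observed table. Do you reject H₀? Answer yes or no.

reject H₀: no

Margins: r₁=13, r₂=5, c₁=14, c₂=4, n=18
p_obs = C(13,11)·C(5,3)/C(18,14); sum pmf over tables with pmf ≤ p_obs
p-value (two-sided) = 0.53268
At α=0.01: p ≥ α → fail to reject H₀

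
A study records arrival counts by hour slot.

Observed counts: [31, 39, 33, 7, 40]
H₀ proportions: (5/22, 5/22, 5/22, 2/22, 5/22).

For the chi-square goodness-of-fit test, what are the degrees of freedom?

df = k − 1 = 5 − 1 = 4

degrees of freedom = 4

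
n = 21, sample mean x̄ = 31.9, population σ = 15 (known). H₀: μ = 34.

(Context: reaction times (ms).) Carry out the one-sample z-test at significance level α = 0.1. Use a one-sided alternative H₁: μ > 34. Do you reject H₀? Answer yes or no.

SE = σ/√n = 15/√21 = 3.2733
z = (x̄−μ₀)/SE = (31.9−34)/3.2733 = -0.6416
p-value (one-sided, H₁ greater) = 0.73942
At α=0.1: p ≥ α → fail to reject H₀

reject H₀: no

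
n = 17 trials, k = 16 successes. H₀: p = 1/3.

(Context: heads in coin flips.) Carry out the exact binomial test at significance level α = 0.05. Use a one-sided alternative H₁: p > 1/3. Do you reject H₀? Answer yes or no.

reject H₀: yes

Exact binomial: n=17, k=16, p₀=1/3=0.3333
P(X≥16) from Σ C(n,i)·p₀^i·(1−p₀)^(n−i)
p-value (one-sided, H₁ greater) = 0.00000
At α=0.05: p < α → reject H₀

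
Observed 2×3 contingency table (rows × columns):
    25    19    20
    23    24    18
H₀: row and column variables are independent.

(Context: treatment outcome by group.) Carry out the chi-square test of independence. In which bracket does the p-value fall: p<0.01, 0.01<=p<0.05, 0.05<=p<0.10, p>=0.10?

p-value bracket: p>=0.10

Row totals [64, 65], col totals [48, 43, 38], n=129
χ² = (25−23.81)²/23.81 + (19−21.33)²/21.33 + (20−18.85)²/18.85 + (23−24.19)²/24.19 + (24−21.67)²/21.67 + (18−19.15)²/19.15 = 0.7623
df = 2
p-value (upper-tail) = 0.68308
→ bracket: p>=0.10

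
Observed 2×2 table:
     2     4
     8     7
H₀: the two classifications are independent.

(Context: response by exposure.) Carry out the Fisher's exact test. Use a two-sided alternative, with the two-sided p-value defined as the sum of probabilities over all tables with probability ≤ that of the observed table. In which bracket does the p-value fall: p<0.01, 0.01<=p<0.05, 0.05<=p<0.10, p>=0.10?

p-value bracket: p>=0.10

Margins: r₁=6, r₂=15, c₁=10, c₂=11, n=21
p_obs = C(6,2)·C(15,8)/C(21,10); sum pmf over tables with pmf ≤ p_obs
p-value (two-sided) = 0.63512
→ bracket: p>=0.10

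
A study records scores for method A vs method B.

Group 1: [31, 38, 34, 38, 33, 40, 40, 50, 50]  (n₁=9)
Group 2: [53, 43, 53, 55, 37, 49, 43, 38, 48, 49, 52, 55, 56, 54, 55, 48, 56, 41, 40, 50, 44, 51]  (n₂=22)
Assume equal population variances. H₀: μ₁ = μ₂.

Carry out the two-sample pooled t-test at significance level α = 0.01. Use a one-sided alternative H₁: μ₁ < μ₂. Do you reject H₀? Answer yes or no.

x̄₁=39.333, s₁=6.801, n₁=9
x̄₂=48.636, s₂=6.107, n₂=22
s_p² = [8·6.801² + 21·6.107²]/29 = 39.7618
SE = √(s_p²·(1/9+1/22)) = 2.4951
t = (39.333−48.636)/2.4951 = -3.7286
df = 29
p-value (one-sided, H₁ less) = 0.00042
At α=0.01: p < α → reject H₀

reject H₀: yes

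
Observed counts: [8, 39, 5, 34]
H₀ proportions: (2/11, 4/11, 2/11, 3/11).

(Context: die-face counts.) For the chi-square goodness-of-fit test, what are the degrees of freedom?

df = k − 1 = 4 − 1 = 3

degrees of freedom = 3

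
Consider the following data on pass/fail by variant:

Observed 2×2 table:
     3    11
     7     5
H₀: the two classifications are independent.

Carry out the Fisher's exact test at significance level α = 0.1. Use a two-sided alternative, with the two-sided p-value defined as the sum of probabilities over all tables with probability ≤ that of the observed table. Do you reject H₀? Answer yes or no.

reject H₀: no

Margins: r₁=14, r₂=12, c₁=10, c₂=16, n=26
p_obs = C(14,3)·C(12,7)/C(26,10); sum pmf over tables with pmf ≤ p_obs
p-value (two-sided) = 0.10537
At α=0.1: p ≥ α → fail to reject H₀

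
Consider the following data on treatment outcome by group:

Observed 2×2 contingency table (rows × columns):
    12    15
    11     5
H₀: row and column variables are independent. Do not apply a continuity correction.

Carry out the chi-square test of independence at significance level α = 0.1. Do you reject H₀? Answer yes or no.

Row totals [27, 16], col totals [23, 20], n=43
χ² = (12−14.44)²/14.44 + (15−12.56)²/12.56 + (11−8.56)²/8.56 + (5−7.44)²/7.44 = 2.3856
df = 1
p-value (upper-tail) = 0.12245
At α=0.1: p ≥ α → fail to reject H₀

reject H₀: no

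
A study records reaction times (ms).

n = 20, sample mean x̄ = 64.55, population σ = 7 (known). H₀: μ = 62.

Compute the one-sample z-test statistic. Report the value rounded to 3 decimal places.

SE = σ/√n = 7/√20 = 1.5652
z = (x̄−μ₀)/SE = (64.55−62)/1.5652 = 1.6291

test statistic = 1.629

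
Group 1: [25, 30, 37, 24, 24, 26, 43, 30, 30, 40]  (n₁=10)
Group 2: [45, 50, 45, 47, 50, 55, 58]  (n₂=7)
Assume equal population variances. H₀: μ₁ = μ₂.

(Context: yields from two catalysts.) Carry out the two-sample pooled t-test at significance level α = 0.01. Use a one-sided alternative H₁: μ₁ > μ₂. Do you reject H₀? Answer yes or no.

x̄₁=30.900, s₁=6.855, n₁=10
x̄₂=50.000, s₂=4.967, n₂=7
s_p² = [9·6.855² + 6·4.967²]/15 = 38.0600
SE = √(s_p²·(1/10+1/7)) = 3.0403
t = (30.900−50.000)/3.0403 = -6.2824
df = 15
p-value (one-sided, H₁ greater) = 0.99999
At α=0.01: p ≥ α → fail to reject H₀

reject H₀: no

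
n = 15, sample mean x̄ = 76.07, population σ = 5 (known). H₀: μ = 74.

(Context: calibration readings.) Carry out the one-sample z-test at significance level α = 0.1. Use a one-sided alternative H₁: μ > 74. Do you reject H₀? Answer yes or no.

SE = σ/√n = 5/√15 = 1.2910
z = (x̄−μ₀)/SE = (76.07−74)/1.2910 = 1.6034
p-value (one-sided, H₁ greater) = 0.05442
At α=0.1: p < α → reject H₀

reject H₀: yes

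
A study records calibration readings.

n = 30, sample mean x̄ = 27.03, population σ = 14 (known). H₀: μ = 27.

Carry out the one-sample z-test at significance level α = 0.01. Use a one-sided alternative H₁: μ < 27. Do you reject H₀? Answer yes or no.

SE = σ/√n = 14/√30 = 2.5560
z = (x̄−μ₀)/SE = (27.03−27)/2.5560 = 0.0117
p-value (one-sided, H₁ less) = 0.50468
At α=0.01: p ≥ α → fail to reject H₀

reject H₀: no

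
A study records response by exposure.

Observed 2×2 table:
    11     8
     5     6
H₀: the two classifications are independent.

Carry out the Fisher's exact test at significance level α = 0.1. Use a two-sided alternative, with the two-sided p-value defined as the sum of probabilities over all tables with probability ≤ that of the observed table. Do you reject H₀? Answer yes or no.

reject H₀: no

Margins: r₁=19, r₂=11, c₁=16, c₂=14, n=30
p_obs = C(19,11)·C(11,5)/C(30,16); sum pmf over tables with pmf ≤ p_obs
p-value (two-sided) = 0.70652
At α=0.1: p ≥ α → fail to reject H₀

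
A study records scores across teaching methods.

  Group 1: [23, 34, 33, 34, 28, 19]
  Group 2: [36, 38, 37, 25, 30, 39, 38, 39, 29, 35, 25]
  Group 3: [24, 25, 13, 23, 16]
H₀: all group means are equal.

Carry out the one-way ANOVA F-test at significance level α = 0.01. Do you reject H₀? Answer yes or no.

Group means [28.50, 33.73, 20.20], grand mean 29.227
SSB = Σnᵢ(x̄ᵢ−x̄)² = 633.382; SSW = ΣΣ(x−x̄ᵢ)² = 614.482
MSB = 633.382/2 = 316.6909; MSW = 614.482/19 = 32.3411
F = MSB/MSW = 9.7922
df = (2, 19)
p-value (upper-tail) = 0.00119
At α=0.01: p < α → reject H₀

reject H₀: yes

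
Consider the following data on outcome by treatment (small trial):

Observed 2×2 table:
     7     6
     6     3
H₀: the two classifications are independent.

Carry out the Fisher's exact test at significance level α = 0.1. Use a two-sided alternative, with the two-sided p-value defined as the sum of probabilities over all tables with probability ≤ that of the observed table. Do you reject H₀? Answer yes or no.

reject H₀: no

Margins: r₁=13, r₂=9, c₁=13, c₂=9, n=22
p_obs = C(13,7)·C(9,6)/C(22,13); sum pmf over tables with pmf ≤ p_obs
p-value (two-sided) = 0.67399
At α=0.1: p ≥ α → fail to reject H₀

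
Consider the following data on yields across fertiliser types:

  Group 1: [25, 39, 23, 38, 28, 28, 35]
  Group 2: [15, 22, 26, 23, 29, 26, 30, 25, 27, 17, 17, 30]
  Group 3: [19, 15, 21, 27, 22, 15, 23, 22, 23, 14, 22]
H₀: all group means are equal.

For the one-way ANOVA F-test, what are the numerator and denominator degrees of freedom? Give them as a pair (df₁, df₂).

k = 3 groups, N = 30 total
df = (k−1, N−k) = (3−1, 30−3) = (2, 27)

degrees of freedom = [2, 27]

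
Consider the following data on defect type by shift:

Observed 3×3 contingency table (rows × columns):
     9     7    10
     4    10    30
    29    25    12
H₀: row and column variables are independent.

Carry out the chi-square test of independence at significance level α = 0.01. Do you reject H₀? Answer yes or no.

Row totals [26, 44, 66], col totals [42, 42, 52], n=136
χ² = (9−8.03)²/8.03 + (7−8.03)²/8.03 + (10−9.94)²/9.94 + (4−13.59)²/13.59 + (10−13.59)²/13.59 + (30−16.82)²/16.82 + (29−20.38)²/20.38 + (25−20.38)²/20.38 + (12−25.24)²/25.24 = 29.9142
df = 4
p-value (upper-tail) = 0.00001
At α=0.01: p < α → reject H₀

reject H₀: yes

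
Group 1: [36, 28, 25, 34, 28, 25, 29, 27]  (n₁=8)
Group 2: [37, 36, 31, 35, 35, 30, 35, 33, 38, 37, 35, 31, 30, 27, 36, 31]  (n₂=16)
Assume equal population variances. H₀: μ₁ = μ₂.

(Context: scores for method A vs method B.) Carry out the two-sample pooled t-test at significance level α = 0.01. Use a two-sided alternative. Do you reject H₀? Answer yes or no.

x̄₁=29.000, s₁=4.000, n₁=8
x̄₂=33.562, s₂=3.183, n₂=16
s_p² = [7·4.000² + 15·3.183²]/22 = 11.9972
SE = √(s_p²·(1/8+1/16)) = 1.4998
t = (29.000−33.562)/1.4998 = -3.0420
df = 22
p-value (two-sided) = 0.00598
At α=0.01: p < α → reject H₀

reject H₀: yes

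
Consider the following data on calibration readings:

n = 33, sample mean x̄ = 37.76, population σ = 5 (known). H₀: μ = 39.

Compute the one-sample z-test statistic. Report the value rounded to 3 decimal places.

test statistic = -1.425

SE = σ/√n = 5/√33 = 0.8704
z = (x̄−μ₀)/SE = (37.76−39)/0.8704 = -1.4247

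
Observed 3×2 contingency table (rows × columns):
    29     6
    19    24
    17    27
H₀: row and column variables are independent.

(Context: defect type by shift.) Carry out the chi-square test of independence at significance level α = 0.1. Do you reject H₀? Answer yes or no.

reject H₀: yes

Row totals [35, 43, 44], col totals [65, 57], n=122
χ² = (29−18.65)²/18.65 + (6−16.35)²/16.35 + (19−22.91)²/22.91 + (24−20.09)²/20.09 + (17−23.44)²/23.44 + (27−20.56)²/20.56 = 17.5191
df = 2
p-value (upper-tail) = 0.00016
At α=0.1: p < α → reject H₀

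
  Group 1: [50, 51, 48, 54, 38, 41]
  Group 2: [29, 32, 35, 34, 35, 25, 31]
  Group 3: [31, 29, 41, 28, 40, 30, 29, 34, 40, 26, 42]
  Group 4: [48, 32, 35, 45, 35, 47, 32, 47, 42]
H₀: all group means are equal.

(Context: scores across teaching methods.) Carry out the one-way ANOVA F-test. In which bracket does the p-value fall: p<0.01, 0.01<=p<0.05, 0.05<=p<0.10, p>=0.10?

Group means [47.00, 31.57, 33.64, 40.33], grand mean 37.455
SSB = Σnᵢ(x̄ᵢ−x̄)² = 1023.922; SSW = ΣΣ(x−x̄ᵢ)² = 998.260
MSB = 1023.922/3 = 341.3074; MSW = 998.260/29 = 34.4227
F = MSB/MSW = 9.9152
df = (3, 29)
p-value (upper-tail) = 0.00012
→ bracket: p<0.01

p-value bracket: p<0.01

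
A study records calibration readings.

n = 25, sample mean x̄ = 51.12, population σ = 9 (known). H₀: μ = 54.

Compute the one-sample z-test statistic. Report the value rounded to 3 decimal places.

test statistic = -1.600

SE = σ/√n = 9/√25 = 1.8000
z = (x̄−μ₀)/SE = (51.12−54)/1.8000 = -1.6000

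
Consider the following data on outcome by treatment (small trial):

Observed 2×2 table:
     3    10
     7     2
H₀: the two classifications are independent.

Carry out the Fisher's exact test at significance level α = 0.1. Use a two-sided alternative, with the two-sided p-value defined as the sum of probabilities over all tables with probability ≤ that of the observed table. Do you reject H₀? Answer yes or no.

reject H₀: yes

Margins: r₁=13, r₂=9, c₁=10, c₂=12, n=22
p_obs = C(13,3)·C(9,7)/C(22,10); sum pmf over tables with pmf ≤ p_obs
p-value (two-sided) = 0.02742
At α=0.1: p < α → reject H₀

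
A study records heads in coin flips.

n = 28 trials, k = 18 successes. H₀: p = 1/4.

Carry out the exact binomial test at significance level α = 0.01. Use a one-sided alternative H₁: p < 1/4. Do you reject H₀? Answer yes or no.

reject H₀: no

Exact binomial: n=28, k=18, p₀=1/4=0.2500
P(X≤18) from Σ C(n,i)·p₀^i·(1−p₀)^(n−i)
p-value (one-sided, H₁ less) = 1.00000
At α=0.01: p ≥ α → fail to reject H₀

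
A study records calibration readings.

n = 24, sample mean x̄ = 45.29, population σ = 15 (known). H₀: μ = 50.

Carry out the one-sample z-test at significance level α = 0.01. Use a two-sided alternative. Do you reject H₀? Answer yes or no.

SE = σ/√n = 15/√24 = 3.0619
z = (x̄−μ₀)/SE = (45.29−50)/3.0619 = -1.5383
p-value (two-sided) = 0.12398
At α=0.01: p ≥ α → fail to reject H₀

reject H₀: no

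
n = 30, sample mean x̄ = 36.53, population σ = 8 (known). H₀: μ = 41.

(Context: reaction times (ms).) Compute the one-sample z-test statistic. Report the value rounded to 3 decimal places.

test statistic = -3.060

SE = σ/√n = 8/√30 = 1.4606
z = (x̄−μ₀)/SE = (36.53−41)/1.4606 = -3.0604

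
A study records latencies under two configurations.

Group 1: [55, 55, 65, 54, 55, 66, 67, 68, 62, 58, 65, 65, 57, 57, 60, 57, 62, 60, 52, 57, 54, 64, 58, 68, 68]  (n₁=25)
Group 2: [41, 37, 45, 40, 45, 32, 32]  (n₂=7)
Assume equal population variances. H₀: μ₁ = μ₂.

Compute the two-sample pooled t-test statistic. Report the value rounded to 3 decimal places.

x̄₁=60.360, s₁=5.114, n₁=25
x̄₂=38.857, s₂=5.460, n₂=7
s_p² = [24·5.114² + 6·5.460²]/30 = 26.8872
SE = √(s_p²·(1/25+1/7)) = 2.2173
t = (60.360−38.857)/2.2173 = 9.6977
df = 30

test statistic = 9.698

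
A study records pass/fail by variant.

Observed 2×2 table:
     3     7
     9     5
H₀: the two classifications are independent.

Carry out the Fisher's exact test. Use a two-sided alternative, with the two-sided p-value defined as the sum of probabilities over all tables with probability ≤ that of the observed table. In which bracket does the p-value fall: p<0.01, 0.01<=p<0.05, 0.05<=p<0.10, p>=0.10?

p-value bracket: p>=0.10

Margins: r₁=10, r₂=14, c₁=12, c₂=12, n=24
p_obs = C(10,3)·C(14,9)/C(24,12); sum pmf over tables with pmf ≤ p_obs
p-value (two-sided) = 0.21376
→ bracket: p>=0.10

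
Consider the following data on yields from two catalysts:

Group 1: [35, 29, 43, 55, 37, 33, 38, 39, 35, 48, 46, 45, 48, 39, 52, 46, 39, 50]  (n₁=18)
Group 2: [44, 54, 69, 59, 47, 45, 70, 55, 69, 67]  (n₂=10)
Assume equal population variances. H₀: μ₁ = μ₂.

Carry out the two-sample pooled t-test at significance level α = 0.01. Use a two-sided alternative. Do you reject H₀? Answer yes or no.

x̄₁=42.056, s₁=7.125, n₁=18
x̄₂=57.900, s₂=10.429, n₂=10
s_p² = [17·7.125² + 9·10.429²]/26 = 70.8402
SE = √(s_p²·(1/18+1/10)) = 3.3196
t = (42.056−57.900)/3.3196 = -4.7730
df = 26
p-value (two-sided) = 0.00006
At α=0.01: p < α → reject H₀

reject H₀: yes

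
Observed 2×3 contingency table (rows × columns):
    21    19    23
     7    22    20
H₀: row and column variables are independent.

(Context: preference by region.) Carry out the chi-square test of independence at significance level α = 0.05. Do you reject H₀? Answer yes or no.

reject H₀: no

Row totals [63, 49], col totals [28, 41, 43], n=112
χ² = (21−15.75)²/15.75 + (19−23.06)²/23.06 + (23−24.19)²/24.19 + (7−12.25)²/12.25 + (22−17.94)²/17.94 + (20−18.81)²/18.81 = 5.7690
df = 2
p-value (upper-tail) = 0.05588
At α=0.05: p ≥ α → fail to reject H₀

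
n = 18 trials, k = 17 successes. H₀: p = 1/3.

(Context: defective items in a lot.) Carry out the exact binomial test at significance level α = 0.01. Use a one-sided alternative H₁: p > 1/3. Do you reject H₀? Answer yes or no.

Exact binomial: n=18, k=17, p₀=1/3=0.3333
P(X≥17) from Σ C(n,i)·p₀^i·(1−p₀)^(n−i)
p-value (one-sided, H₁ greater) = 0.00000
At α=0.01: p < α → reject H₀

reject H₀: yes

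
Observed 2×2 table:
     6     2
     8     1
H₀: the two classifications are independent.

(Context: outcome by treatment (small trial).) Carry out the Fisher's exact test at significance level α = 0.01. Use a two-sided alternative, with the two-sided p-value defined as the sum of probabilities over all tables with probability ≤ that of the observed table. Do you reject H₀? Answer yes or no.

Margins: r₁=8, r₂=9, c₁=14, c₂=3, n=17
p_obs = C(8,6)·C(9,8)/C(17,14); sum pmf over tables with pmf ≤ p_obs
p-value (two-sided) = 0.57647
At α=0.01: p ≥ α → fail to reject H₀

reject H₀: no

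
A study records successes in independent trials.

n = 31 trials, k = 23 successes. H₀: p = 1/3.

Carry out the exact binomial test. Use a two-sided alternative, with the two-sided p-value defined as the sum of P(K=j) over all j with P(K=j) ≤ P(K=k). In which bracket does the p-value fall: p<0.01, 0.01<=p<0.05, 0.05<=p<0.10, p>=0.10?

p-value bracket: p<0.01

Exact binomial: n=31, k=23, p₀=1/3=0.3333
P(X=j) = C(n,j)·p₀^j·(1−p₀)^(n−j); p = Σ P(X=j) over j with P(X=j) ≤ P(X=23)
p-value (two-sided) = 0.00000
→ bracket: p<0.01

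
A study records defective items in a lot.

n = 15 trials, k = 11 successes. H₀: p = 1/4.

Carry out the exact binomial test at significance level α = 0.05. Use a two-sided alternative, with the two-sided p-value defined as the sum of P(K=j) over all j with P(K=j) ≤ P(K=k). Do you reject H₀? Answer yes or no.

Exact binomial: n=15, k=11, p₀=1/4=0.2500
P(X=j) = C(n,j)·p₀^j·(1−p₀)^(n−j); p = Σ P(X=j) over j with P(X=j) ≤ P(X=11)
p-value (two-sided) = 0.00012
At α=0.05: p < α → reject H₀

reject H₀: yes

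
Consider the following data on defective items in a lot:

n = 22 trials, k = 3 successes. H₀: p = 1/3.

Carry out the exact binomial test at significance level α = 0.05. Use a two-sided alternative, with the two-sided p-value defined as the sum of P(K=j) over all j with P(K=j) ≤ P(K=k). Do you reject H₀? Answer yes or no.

Exact binomial: n=22, k=3, p₀=1/3=0.3333
P(X=j) = C(n,j)·p₀^j·(1−p₀)^(n−j); p = Σ P(X=j) over j with P(X=j) ≤ P(X=3)
p-value (two-sided) = 0.06776
At α=0.05: p ≥ α → fail to reject H₀

reject H₀: no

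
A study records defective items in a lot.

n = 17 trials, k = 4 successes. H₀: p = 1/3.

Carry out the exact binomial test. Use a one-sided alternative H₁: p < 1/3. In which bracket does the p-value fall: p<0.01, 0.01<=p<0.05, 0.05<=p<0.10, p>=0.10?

Exact binomial: n=17, k=4, p₀=1/3=0.3333
P(X≤4) from Σ C(n,i)·p₀^i·(1−p₀)^(n−i)
p-value (one-sided, H₁ less) = 0.28140
→ bracket: p>=0.10

p-value bracket: p>=0.10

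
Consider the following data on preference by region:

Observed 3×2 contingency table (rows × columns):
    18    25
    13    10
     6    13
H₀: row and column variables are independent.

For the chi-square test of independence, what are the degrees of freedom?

degrees of freedom = 2

df = (r−1)(c−1) = (3−1)·(2−1) = 2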